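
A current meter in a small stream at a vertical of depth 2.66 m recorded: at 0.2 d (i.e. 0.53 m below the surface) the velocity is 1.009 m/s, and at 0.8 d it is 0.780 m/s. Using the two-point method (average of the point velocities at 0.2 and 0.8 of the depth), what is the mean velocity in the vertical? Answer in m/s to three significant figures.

0.895 m/s

v̄ = (1.009 + 0.780) / 2 = 0.8945 m/s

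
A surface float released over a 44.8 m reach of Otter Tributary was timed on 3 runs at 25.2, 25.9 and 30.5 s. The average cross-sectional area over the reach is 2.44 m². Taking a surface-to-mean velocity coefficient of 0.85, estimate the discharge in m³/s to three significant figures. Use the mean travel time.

t̄ = (25.2 + 25.9 + 30.5) / 3 = 27.2 s
v_surface = L / t̄ = 44.8 / 27.2 = 1.647 m/s
v_mean = 0.85 × 1.647 = 1.400 m/s
Q = A × v_mean = 2.44 × 1.400 = 3.416 m³/s

3.42 m³/s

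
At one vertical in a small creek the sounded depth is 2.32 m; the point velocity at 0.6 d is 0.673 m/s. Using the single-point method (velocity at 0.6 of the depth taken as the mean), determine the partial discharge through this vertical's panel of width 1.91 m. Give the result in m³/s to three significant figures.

v̄ = v₀.₆ = 0.673 m/s
q = v̄ × d × w = 0.6730 × 2.32 × 1.91 = 2.982 m³/s

2.98 m³/s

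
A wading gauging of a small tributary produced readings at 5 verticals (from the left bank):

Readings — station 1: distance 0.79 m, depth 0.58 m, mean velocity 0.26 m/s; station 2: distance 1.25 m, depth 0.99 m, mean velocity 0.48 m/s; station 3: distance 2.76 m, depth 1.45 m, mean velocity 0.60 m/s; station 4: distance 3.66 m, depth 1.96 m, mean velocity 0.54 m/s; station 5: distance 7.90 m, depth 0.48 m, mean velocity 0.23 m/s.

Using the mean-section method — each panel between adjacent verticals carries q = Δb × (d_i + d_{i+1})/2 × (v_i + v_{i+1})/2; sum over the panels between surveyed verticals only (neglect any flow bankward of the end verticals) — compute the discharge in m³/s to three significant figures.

Panel 1-2: Δb = 0.46 m, d̄ = (0.58+0.99)/2 = 0.785, v̄ = (0.26+0.48)/2 = 0.37 → q = 0.46×0.785×0.37 = 0.1336 m³/s
Panel 2-3: Δb = 1.51 m, d̄ = (0.99+1.45)/2 = 1.22, v̄ = (0.48+0.60)/2 = 0.54 → q = 1.51×1.22×0.54 = 0.9948 m³/s
Panel 3-4: Δb = 0.9 m, d̄ = (1.45+1.96)/2 = 1.705, v̄ = (0.60+0.54)/2 = 0.57 → q = 0.9×1.705×0.57 = 0.8747 m³/s
Panel 4-5: Δb = 4.24 m, d̄ = (1.96+0.48)/2 = 1.22, v̄ = (0.54+0.23)/2 = 0.385 → q = 4.24×1.22×0.385 = 1.992 m³/s
Q = Σ q = 3.995 m³/s

3.99 m³/s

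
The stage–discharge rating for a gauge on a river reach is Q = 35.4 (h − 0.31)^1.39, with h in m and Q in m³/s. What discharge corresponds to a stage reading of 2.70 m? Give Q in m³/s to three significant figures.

Q = 35.4 × (2.70 − 0.31)^1.39 = 35.4 × 2.39^1.39 = 118.8 m³/s

119 m³/s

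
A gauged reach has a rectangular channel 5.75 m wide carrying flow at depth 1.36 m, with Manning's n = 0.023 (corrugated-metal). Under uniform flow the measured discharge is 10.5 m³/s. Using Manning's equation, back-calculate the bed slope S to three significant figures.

A = b·y = 5.75 × 1.36 = 7.820 m²
P = b + 2y = 5.75 + 2×1.36 = 8.470 m
R = A/P = 7.820/8.470 = 0.9233 m
S = (Q·n / (1·A·R^(2/3)))² = (10.5×0.023 / (1×7.820×0.9482))² = 0.001061

0.00106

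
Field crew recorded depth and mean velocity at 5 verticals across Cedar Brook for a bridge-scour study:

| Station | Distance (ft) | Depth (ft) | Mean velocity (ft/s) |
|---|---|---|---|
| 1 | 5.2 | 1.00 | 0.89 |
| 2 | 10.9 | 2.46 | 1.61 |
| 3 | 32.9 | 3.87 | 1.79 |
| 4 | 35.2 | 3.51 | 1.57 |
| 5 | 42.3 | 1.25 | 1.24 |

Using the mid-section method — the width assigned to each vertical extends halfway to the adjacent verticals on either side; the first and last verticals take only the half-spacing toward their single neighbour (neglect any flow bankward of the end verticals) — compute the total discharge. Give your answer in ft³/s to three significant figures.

173 ft³/s

w_1 = (10.9 − 5.2)/2 = 2.85 ft; q_1 = 0.89 × 1.00 × 2.85 = 2.537 ft³/s
w_2 = (32.9 − 5.2)/2 = 13.85 ft; q_2 = 1.61 × 2.46 × 13.85 = 54.85 ft³/s
w_3 = (35.2 − 10.9)/2 = 12.15 ft; q_3 = 1.79 × 3.87 × 12.15 = 84.17 ft³/s
w_4 = (42.3 − 32.9)/2 = 4.7 ft; q_4 = 1.57 × 3.51 × 4.7 = 25.90 ft³/s
w_5 = (42.3 − 35.2)/2 = 3.55 ft; q_5 = 1.24 × 1.25 × 3.55 = 5.503 ft³/s
Q = Σ qᵢ = 173.0 ft³/s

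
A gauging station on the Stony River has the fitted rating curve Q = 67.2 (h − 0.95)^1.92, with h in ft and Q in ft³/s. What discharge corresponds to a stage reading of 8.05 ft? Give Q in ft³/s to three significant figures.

2900 ft³/s

Q = 67.2 × (8.05 − 0.95)^1.92 = 67.2 × 7.1^1.92 = 2896 ft³/s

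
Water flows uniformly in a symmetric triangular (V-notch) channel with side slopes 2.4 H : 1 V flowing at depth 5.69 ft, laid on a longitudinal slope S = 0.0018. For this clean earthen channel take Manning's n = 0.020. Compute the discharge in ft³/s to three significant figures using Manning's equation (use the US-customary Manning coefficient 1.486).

A = z·y² = 2.4×5.69² = 77.70 ft²
P = 2y√(1+z²) = 2×5.69×√(1+2.4²) = 29.59 ft
R = A/P = 77.70/29.59 = 2.626 ft
Q = (1.486/n)·A·R^(2/3)·S^(1/2) = (1.486/0.020) × 77.70 × 2.626^(2/3) × 0.0018^(1/2) = 466.2 ft³/s

466 ft³/s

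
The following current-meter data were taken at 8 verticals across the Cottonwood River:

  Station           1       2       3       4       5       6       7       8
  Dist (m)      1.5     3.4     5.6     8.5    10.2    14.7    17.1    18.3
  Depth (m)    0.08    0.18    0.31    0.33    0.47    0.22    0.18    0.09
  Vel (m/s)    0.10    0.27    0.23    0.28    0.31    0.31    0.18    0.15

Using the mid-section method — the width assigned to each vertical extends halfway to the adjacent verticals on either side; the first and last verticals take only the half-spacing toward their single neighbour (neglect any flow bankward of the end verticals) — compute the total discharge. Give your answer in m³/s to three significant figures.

1.25 m³/s

w_1 = (3.4 − 1.5)/2 = 0.95 m; q_1 = 0.10 × 0.08 × 0.95 = 0.007600 m³/s
w_2 = (5.6 − 1.5)/2 = 2.05 m; q_2 = 0.27 × 0.18 × 2.05 = 0.09963 m³/s
w_3 = (8.5 − 3.4)/2 = 2.55 m; q_3 = 0.23 × 0.31 × 2.55 = 0.1818 m³/s
w_4 = (10.2 − 5.6)/2 = 2.3 m; q_4 = 0.28 × 0.33 × 2.3 = 0.2125 m³/s
w_5 = (14.7 − 8.5)/2 = 3.1 m; q_5 = 0.31 × 0.47 × 3.1 = 0.4517 m³/s
w_6 = (17.1 − 10.2)/2 = 3.45 m; q_6 = 0.31 × 0.22 × 3.45 = 0.2353 m³/s
w_7 = (18.3 − 14.7)/2 = 1.8 m; q_7 = 0.18 × 0.18 × 1.8 = 0.05832 m³/s
w_8 = (18.3 − 17.1)/2 = 0.6 m; q_8 = 0.15 × 0.09 × 0.6 = 0.008100 m³/s
Q = Σ qᵢ = 1.255 m³/s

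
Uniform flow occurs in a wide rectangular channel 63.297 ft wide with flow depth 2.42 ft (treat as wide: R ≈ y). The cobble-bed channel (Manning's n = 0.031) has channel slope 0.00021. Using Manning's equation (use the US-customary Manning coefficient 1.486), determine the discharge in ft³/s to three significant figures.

A = b·y = 63.297 × 2.42 = 153.2 ft²
Wide channel: R ≈ y = 2.42 ft
Q = (1.486/n)·A·R^(2/3)·S^(1/2) = (1.486/0.031) × 153.2 × 2.420^(2/3) × 0.00021^(1/2) = 191.8 ft³/s

192 ft³/s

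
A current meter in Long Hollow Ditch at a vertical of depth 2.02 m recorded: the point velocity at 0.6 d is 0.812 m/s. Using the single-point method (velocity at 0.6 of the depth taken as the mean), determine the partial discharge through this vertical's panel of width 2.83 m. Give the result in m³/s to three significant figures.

v̄ = v₀.₆ = 0.812 m/s
q = v̄ × d × w = 0.8120 × 2.02 × 2.83 = 4.642 m³/s

4.64 m³/s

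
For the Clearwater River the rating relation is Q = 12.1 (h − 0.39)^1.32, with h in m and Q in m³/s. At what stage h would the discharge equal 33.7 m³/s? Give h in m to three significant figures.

h − h₀ = (Q/C)^(1/b) = (33.7/12.1)^(1/1.32) = 2.173 m
h = 0.39 + 2.173 = 2.563 m

2.56 m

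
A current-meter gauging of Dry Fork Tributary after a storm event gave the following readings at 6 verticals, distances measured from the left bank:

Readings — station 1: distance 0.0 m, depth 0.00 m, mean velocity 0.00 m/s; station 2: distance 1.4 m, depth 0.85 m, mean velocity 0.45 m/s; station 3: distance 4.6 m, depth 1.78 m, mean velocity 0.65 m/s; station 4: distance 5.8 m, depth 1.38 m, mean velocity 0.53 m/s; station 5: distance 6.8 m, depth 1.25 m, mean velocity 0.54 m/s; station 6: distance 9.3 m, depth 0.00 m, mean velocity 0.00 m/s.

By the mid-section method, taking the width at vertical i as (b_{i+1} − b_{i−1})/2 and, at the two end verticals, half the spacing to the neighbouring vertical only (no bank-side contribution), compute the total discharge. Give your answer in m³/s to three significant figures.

w_2 = (4.6 − 0.0)/2 = 2.3 m; q_2 = 0.45 × 0.85 × 2.3 = 0.8798 m³/s
w_3 = (5.8 − 1.4)/2 = 2.2 m; q_3 = 0.65 × 1.78 × 2.2 = 2.545 m³/s
w_4 = (6.8 − 4.6)/2 = 1.1 m; q_4 = 0.53 × 1.38 × 1.1 = 0.8045 m³/s
w_5 = (9.3 − 5.8)/2 = 1.75 m; q_5 = 0.54 × 1.25 × 1.75 = 1.181 m³/s
Stations 1, 6 contribute zero (depth or velocity is 0).
Q = Σ qᵢ = 5.411 m³/s

5.41 m³/s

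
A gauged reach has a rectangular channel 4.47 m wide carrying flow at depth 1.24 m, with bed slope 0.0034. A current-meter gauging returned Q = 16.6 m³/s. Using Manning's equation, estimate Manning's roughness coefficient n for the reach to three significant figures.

0.0167

A = b·y = 4.47 × 1.24 = 5.543 m²
P = b + 2y = 4.47 + 2×1.24 = 6.950 m
R = A/P = 5.543/6.950 = 0.7975 m
n = (1/Q)·A·R^(2/3)·S^(1/2) = (1/16.6) × 5.543 × 0.8600 × 0.05831 = 0.01674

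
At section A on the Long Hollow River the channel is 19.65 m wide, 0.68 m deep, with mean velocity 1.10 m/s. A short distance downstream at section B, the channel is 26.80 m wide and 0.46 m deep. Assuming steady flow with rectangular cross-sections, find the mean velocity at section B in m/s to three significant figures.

1.19 m/s

Q = A₁V₁ = (19.65×0.68) × 1.10 = 14.70 m³/s
A₂ = 26.80 × 0.46 = 12.33 m²
V₂ = Q/A₂ = 14.70/12.33 = 1.192 m/s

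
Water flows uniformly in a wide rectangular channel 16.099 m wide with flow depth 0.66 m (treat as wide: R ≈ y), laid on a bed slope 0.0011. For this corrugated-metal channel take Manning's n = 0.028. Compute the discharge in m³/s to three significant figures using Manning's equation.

A = b·y = 16.099 × 0.66 = 10.63 m²
Wide channel: R ≈ y = 0.66 m
Q = (1/n)·A·R^(2/3)·S^(1/2) = (1/0.028) × 10.63 × 0.6600^(2/3) × 0.0011^(1/2) = 9.541 m³/s

9.54 m³/s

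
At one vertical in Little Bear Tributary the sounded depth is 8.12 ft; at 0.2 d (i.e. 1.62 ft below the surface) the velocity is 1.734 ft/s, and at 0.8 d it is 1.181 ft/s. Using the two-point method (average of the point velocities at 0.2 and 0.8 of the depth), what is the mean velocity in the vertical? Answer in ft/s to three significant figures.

v̄ = (1.734 + 1.181) / 2 = 1.458 ft/s

1.46 ft/s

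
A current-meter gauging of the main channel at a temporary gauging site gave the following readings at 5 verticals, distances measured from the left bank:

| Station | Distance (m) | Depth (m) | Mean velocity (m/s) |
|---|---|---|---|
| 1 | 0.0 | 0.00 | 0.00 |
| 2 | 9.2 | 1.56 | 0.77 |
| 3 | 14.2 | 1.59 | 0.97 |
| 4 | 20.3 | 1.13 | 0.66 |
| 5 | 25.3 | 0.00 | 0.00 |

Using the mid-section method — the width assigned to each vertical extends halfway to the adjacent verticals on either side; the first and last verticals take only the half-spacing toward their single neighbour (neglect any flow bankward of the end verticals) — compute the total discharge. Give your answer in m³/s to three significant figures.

w_2 = (14.2 − 0.0)/2 = 7.1 m; q_2 = 0.77 × 1.56 × 7.1 = 8.529 m³/s
w_3 = (20.3 − 9.2)/2 = 5.55 m; q_3 = 0.97 × 1.59 × 5.55 = 8.560 m³/s
w_4 = (25.3 − 14.2)/2 = 5.55 m; q_4 = 0.66 × 1.13 × 5.55 = 4.139 m³/s
Stations 1, 5 contribute zero (depth or velocity is 0).
Q = Σ qᵢ = 21.23 m³/s

21.2 m³/s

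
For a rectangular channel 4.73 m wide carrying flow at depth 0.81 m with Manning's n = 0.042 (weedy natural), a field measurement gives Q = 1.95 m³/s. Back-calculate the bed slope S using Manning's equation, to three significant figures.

A = b·y = 4.73 × 0.81 = 3.831 m²
P = b + 2y = 4.73 + 2×0.81 = 6.350 m
R = A/P = 3.831/6.350 = 0.6034 m
S = (Q·n / (1·A·R^(2/3)))² = (1.95×0.042 / (1×3.831×0.7140))² = 0.0008963

0.000896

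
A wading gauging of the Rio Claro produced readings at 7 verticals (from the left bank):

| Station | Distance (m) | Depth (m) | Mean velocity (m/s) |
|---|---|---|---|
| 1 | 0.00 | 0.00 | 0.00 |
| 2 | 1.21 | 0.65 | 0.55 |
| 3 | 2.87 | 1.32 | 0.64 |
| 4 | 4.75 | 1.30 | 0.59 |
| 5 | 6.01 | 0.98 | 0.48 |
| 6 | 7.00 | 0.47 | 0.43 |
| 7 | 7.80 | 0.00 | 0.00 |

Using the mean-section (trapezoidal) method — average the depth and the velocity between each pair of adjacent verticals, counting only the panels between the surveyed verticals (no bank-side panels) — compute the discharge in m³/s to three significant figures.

Panel 1-2: Δb = 1.21 m, d̄ = (0.00+0.65)/2 = 0.325, v̄ = (0.00+0.55)/2 = 0.275 → q = 1.21×0.325×0.275 = 0.1081 m³/s
Panel 2-3: Δb = 1.66 m, d̄ = (0.65+1.32)/2 = 0.985, v̄ = (0.55+0.64)/2 = 0.595 → q = 1.66×0.985×0.595 = 0.9729 m³/s
Panel 3-4: Δb = 1.88 m, d̄ = (1.32+1.30)/2 = 1.31, v̄ = (0.64+0.59)/2 = 0.615 → q = 1.88×1.31×0.615 = 1.515 m³/s
Panel 4-5: Δb = 1.26 m, d̄ = (1.30+0.98)/2 = 1.14, v̄ = (0.59+0.48)/2 = 0.535 → q = 1.26×1.14×0.535 = 0.7685 m³/s
Panel 5-6: Δb = 0.99 m, d̄ = (0.98+0.47)/2 = 0.725, v̄ = (0.48+0.43)/2 = 0.455 → q = 0.99×0.725×0.455 = 0.3266 m³/s
Panel 6-7: Δb = 0.8 m, d̄ = (0.47+0.00)/2 = 0.235, v̄ = (0.43+0.00)/2 = 0.215 → q = 0.8×0.235×0.215 = 0.04042 m³/s
Q = Σ q = 3.731 m³/s

3.73 m³/s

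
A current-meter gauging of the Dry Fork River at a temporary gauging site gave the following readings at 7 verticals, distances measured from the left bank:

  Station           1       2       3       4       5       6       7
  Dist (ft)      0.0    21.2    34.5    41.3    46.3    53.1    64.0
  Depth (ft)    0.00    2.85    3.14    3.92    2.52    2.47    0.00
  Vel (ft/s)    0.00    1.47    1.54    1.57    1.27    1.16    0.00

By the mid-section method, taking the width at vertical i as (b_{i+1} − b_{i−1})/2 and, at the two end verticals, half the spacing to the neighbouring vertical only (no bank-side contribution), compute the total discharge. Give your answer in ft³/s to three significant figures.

w_2 = (34.5 − 0.0)/2 = 17.25 ft; q_2 = 1.47 × 2.85 × 17.25 = 72.27 ft³/s
w_3 = (41.3 − 21.2)/2 = 10.05 ft; q_3 = 1.54 × 3.14 × 10.05 = 48.60 ft³/s
w_4 = (46.3 − 34.5)/2 = 5.9 ft; q_4 = 1.57 × 3.92 × 5.9 = 36.31 ft³/s
w_5 = (53.1 − 41.3)/2 = 5.9 ft; q_5 = 1.27 × 2.52 × 5.9 = 18.88 ft³/s
w_6 = (64.0 − 46.3)/2 = 8.85 ft; q_6 = 1.16 × 2.47 × 8.85 = 25.36 ft³/s
Stations 1, 7 contribute zero (depth or velocity is 0).
Q = Σ qᵢ = 201.4 ft³/s

201 ft³/s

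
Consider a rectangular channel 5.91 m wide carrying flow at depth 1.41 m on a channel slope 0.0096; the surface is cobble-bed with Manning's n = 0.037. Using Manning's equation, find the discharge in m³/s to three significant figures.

A = b·y = 5.91 × 1.41 = 8.333 m²
P = b + 2y = 5.91 + 2×1.41 = 8.730 m
R = A/P = 8.333/8.730 = 0.9545 m
Q = (1/n)·A·R^(2/3)·S^(1/2) = (1/0.037) × 8.333 × 0.9545^(2/3) × 0.0096^(1/2) = 21.39 m³/s

21.4 m³/s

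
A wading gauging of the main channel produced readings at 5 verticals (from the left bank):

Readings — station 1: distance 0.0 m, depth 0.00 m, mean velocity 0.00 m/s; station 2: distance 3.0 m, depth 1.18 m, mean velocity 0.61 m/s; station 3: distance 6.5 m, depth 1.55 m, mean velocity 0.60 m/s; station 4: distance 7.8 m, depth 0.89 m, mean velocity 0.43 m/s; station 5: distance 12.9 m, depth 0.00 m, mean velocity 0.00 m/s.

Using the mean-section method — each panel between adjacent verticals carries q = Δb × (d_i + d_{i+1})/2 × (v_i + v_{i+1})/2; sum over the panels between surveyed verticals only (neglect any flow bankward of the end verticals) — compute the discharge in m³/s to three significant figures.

4.73 m³/s

Panel 1-2: Δb = 3 m, d̄ = (0.00+1.18)/2 = 0.59, v̄ = (0.00+0.61)/2 = 0.305 → q = 3×0.59×0.305 = 0.5399 m³/s
Panel 2-3: Δb = 3.5 m, d̄ = (1.18+1.55)/2 = 1.365, v̄ = (0.61+0.60)/2 = 0.605 → q = 3.5×1.365×0.605 = 2.890 m³/s
Panel 3-4: Δb = 1.3 m, d̄ = (1.55+0.89)/2 = 1.22, v̄ = (0.60+0.43)/2 = 0.515 → q = 1.3×1.22×0.515 = 0.8168 m³/s
Panel 4-5: Δb = 5.1 m, d̄ = (0.89+0.00)/2 = 0.445, v̄ = (0.43+0.00)/2 = 0.215 → q = 5.1×0.445×0.215 = 0.4879 m³/s
Q = Σ q = 4.735 m³/s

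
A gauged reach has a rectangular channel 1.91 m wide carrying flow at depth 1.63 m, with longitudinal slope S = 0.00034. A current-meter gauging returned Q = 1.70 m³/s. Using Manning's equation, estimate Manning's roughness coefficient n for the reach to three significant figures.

A = b·y = 1.91 × 1.63 = 3.113 m²
P = b + 2y = 1.91 + 2×1.63 = 5.170 m
R = A/P = 3.113/5.170 = 0.6022 m
n = (1/Q)·A·R^(2/3)·S^(1/2) = (1/1.70) × 3.113 × 0.7131 × 0.01844 = 0.02408

0.0241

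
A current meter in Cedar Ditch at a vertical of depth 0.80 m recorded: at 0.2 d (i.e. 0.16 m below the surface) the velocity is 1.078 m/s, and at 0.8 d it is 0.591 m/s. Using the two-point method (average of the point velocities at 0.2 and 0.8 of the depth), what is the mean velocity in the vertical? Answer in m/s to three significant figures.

0.835 m/s

v̄ = (1.078 + 0.591) / 2 = 0.8345 m/s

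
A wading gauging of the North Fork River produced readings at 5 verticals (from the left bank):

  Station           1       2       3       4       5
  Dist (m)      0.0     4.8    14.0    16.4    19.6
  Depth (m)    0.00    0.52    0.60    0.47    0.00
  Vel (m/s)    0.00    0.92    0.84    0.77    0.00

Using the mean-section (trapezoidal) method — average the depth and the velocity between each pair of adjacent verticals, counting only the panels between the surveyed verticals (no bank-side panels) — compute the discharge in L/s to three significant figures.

6430 L/s

Panel 1-2: Δb = 4.8 m, d̄ = (0.00+0.52)/2 = 0.26, v̄ = (0.00+0.92)/2 = 0.46 → q = 4.8×0.26×0.46 = 0.5741 m³/s
Panel 2-3: Δb = 9.2 m, d̄ = (0.52+0.60)/2 = 0.56, v̄ = (0.92+0.84)/2 = 0.88 → q = 9.2×0.56×0.88 = 4.534 m³/s
Panel 3-4: Δb = 2.4 m, d̄ = (0.60+0.47)/2 = 0.535, v̄ = (0.84+0.77)/2 = 0.805 → q = 2.4×0.535×0.805 = 1.034 m³/s
Panel 4-5: Δb = 3.2 m, d̄ = (0.47+0.00)/2 = 0.235, v̄ = (0.77+0.00)/2 = 0.385 → q = 3.2×0.235×0.385 = 0.2895 m³/s
Q = Σ q = 6.431 m³/s
= 6.431 × 1000 = 6431 L/s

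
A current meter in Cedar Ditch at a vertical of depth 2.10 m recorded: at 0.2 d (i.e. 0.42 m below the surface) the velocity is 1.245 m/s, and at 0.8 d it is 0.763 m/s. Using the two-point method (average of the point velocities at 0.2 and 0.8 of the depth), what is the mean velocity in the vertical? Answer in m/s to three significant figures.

v̄ = (1.245 + 0.763) / 2 = 1.004 m/s

1.00 m/s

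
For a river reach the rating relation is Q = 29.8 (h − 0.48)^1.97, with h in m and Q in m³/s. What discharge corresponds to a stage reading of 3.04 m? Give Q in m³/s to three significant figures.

Q = 29.8 × (3.04 − 0.48)^1.97 = 29.8 × 2.56^1.97 = 189.9 m³/s

190 m³/s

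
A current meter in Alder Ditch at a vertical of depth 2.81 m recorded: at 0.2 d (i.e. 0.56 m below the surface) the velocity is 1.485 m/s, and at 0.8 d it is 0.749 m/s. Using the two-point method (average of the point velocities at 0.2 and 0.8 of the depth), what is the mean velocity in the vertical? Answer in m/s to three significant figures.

1.12 m/s

v̄ = (1.485 + 0.749) / 2 = 1.117 m/s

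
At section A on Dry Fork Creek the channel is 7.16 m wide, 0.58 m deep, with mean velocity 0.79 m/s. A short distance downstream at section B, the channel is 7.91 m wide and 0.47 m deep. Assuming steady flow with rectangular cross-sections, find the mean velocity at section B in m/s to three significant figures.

Q = A₁V₁ = (7.16×0.58) × 0.79 = 3.281 m³/s
A₂ = 7.91 × 0.47 = 3.718 m²
V₂ = Q/A₂ = 3.281/3.718 = 0.8825 m/s

0.882 m/s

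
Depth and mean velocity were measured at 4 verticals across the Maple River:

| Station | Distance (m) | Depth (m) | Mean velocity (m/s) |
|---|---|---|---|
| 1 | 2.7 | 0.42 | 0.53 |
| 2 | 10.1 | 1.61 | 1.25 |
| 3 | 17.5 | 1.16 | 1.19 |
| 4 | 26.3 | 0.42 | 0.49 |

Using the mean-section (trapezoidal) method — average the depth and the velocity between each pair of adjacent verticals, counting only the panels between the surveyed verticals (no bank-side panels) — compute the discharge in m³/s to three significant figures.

Panel 1-2: Δb = 7.4 m, d̄ = (0.42+1.61)/2 = 1.015, v̄ = (0.53+1.25)/2 = 0.89 → q = 7.4×1.015×0.89 = 6.685 m³/s
Panel 2-3: Δb = 7.4 m, d̄ = (1.61+1.16)/2 = 1.385, v̄ = (1.25+1.19)/2 = 1.22 → q = 7.4×1.385×1.22 = 12.50 m³/s
Panel 3-4: Δb = 8.8 m, d̄ = (1.16+0.42)/2 = 0.79, v̄ = (1.19+0.49)/2 = 0.84 → q = 8.8×0.79×0.84 = 5.840 m³/s
Q = Σ q = 25.03 m³/s

25.0 m³/s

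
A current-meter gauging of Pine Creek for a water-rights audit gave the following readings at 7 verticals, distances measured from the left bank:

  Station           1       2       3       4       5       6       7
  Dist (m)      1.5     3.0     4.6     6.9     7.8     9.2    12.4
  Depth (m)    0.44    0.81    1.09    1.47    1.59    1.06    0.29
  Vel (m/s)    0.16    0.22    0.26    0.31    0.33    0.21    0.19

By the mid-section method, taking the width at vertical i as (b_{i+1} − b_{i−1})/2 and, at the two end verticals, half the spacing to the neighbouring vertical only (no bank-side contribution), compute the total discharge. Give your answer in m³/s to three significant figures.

2.81 m³/s

w_1 = (3.0 − 1.5)/2 = 0.75 m; q_1 = 0.16 × 0.44 × 0.75 = 0.05280 m³/s
w_2 = (4.6 − 1.5)/2 = 1.55 m; q_2 = 0.22 × 0.81 × 1.55 = 0.2762 m³/s
w_3 = (6.9 − 3.0)/2 = 1.95 m; q_3 = 0.26 × 1.09 × 1.95 = 0.5526 m³/s
w_4 = (7.8 − 4.6)/2 = 1.6 m; q_4 = 0.31 × 1.47 × 1.6 = 0.7291 m³/s
w_5 = (9.2 − 6.9)/2 = 1.15 m; q_5 = 0.33 × 1.59 × 1.15 = 0.6034 m³/s
w_6 = (12.4 − 7.8)/2 = 2.3 m; q_6 = 0.21 × 1.06 × 2.3 = 0.5120 m³/s
w_7 = (12.4 − 9.2)/2 = 1.6 m; q_7 = 0.19 × 0.29 × 1.6 = 0.08816 m³/s
Q = Σ qᵢ = 2.814 m³/s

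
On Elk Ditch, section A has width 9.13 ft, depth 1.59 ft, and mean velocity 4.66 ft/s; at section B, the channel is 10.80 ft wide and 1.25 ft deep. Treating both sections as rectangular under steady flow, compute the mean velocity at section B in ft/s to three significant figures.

5.01 ft/s

Q = A₁V₁ = (9.13×1.59) × 4.66 = 67.65 ft³/s
A₂ = 10.80 × 1.25 = 13.50 ft²
V₂ = Q/A₂ = 67.65/13.50 = 5.011 ft/s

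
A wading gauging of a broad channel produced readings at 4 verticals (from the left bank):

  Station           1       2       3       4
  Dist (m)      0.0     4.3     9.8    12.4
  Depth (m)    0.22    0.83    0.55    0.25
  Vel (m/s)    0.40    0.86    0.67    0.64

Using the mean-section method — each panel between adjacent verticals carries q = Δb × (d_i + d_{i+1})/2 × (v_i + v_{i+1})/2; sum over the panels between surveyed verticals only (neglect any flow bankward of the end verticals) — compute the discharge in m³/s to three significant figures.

5.01 m³/s

Panel 1-2: Δb = 4.3 m, d̄ = (0.22+0.83)/2 = 0.525, v̄ = (0.40+0.86)/2 = 0.63 → q = 4.3×0.525×0.63 = 1.422 m³/s
Panel 2-3: Δb = 5.5 m, d̄ = (0.83+0.55)/2 = 0.69, v̄ = (0.86+0.67)/2 = 0.765 → q = 5.5×0.69×0.765 = 2.903 m³/s
Panel 3-4: Δb = 2.6 m, d̄ = (0.55+0.25)/2 = 0.4, v̄ = (0.67+0.64)/2 = 0.655 → q = 2.6×0.4×0.655 = 0.6812 m³/s
Q = Σ q = 5.007 m³/s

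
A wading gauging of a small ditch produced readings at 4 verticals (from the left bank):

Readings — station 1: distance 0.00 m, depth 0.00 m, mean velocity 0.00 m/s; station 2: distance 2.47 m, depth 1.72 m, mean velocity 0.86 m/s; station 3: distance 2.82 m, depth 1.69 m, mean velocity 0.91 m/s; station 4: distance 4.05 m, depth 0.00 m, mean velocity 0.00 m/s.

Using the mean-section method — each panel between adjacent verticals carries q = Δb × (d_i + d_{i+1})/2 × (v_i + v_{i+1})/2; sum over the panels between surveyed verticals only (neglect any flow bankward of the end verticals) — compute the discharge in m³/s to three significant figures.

1.91 m³/s

Panel 1-2: Δb = 2.47 m, d̄ = (0.00+1.72)/2 = 0.86, v̄ = (0.00+0.86)/2 = 0.43 → q = 2.47×0.86×0.43 = 0.9134 m³/s
Panel 2-3: Δb = 0.35 m, d̄ = (1.72+1.69)/2 = 1.705, v̄ = (0.86+0.91)/2 = 0.885 → q = 0.35×1.705×0.885 = 0.5281 m³/s
Panel 3-4: Δb = 1.23 m, d̄ = (1.69+0.00)/2 = 0.845, v̄ = (0.91+0.00)/2 = 0.455 → q = 1.23×0.845×0.455 = 0.4729 m³/s
Q = Σ q = 1.914 m³/s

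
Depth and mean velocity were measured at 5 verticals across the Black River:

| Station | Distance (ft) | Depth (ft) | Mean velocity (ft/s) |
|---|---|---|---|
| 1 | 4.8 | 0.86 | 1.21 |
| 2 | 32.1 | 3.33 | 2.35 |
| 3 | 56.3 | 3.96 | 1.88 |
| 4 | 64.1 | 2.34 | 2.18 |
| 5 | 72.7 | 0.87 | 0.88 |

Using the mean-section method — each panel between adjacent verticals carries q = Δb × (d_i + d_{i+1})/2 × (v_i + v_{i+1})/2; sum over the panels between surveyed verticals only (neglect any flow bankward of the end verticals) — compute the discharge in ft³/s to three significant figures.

359 ft³/s

Panel 1-2: Δb = 27.3 ft, d̄ = (0.86+3.33)/2 = 2.095, v̄ = (1.21+2.35)/2 = 1.78 → q = 27.3×2.095×1.78 = 101.8 ft³/s
Panel 2-3: Δb = 24.2 ft, d̄ = (3.33+3.96)/2 = 3.645, v̄ = (2.35+1.88)/2 = 2.115 → q = 24.2×3.645×2.115 = 186.6 ft³/s
Panel 3-4: Δb = 7.8 ft, d̄ = (3.96+2.34)/2 = 3.15, v̄ = (1.88+2.18)/2 = 2.03 → q = 7.8×3.15×2.03 = 49.88 ft³/s
Panel 4-5: Δb = 8.6 ft, d̄ = (2.34+0.87)/2 = 1.605, v̄ = (2.18+0.88)/2 = 1.53 → q = 8.6×1.605×1.53 = 21.12 ft³/s
Q = Σ q = 359.4 ft³/s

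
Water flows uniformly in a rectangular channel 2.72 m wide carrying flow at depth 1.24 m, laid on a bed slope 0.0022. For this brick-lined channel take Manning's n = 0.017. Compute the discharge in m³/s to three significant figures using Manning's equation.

6.97 m³/s

A = b·y = 2.72 × 1.24 = 3.373 m²
P = b + 2y = 2.72 + 2×1.24 = 5.200 m
R = A/P = 3.373/5.200 = 0.6486 m
Q = (1/n)·A·R^(2/3)·S^(1/2) = (1/0.017) × 3.373 × 0.6486^(2/3) × 0.0022^(1/2) = 6.973 m³/s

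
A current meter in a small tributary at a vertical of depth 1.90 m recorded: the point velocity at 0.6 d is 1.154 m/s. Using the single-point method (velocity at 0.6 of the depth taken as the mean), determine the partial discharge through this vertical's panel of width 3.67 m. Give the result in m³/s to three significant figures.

v̄ = v₀.₆ = 1.154 m/s
q = v̄ × d × w = 1.154 × 1.90 × 3.67 = 8.047 m³/s

8.05 m³/s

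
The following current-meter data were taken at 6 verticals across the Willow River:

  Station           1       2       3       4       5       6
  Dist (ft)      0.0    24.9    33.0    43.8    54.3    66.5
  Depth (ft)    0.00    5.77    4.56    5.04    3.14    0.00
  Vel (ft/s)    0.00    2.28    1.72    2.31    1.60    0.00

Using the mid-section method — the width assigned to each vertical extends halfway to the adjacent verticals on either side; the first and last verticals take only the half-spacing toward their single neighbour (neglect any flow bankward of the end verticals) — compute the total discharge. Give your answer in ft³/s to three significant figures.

472 ft³/s

w_2 = (33.0 − 0.0)/2 = 16.5 ft; q_2 = 2.28 × 5.77 × 16.5 = 217.1 ft³/s
w_3 = (43.8 − 24.9)/2 = 9.45 ft; q_3 = 1.72 × 4.56 × 9.45 = 74.12 ft³/s
w_4 = (54.3 − 33.0)/2 = 10.65 ft; q_4 = 2.31 × 5.04 × 10.65 = 124.0 ft³/s
w_5 = (66.5 − 43.8)/2 = 11.35 ft; q_5 = 1.60 × 3.14 × 11.35 = 57.02 ft³/s
Stations 1, 6 contribute zero (depth or velocity is 0).
Q = Σ qᵢ = 472.2 ft³/s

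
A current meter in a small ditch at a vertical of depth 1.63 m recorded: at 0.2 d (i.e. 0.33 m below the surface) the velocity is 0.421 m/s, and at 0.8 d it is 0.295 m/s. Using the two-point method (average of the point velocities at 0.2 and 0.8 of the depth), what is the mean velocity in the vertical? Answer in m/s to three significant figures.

0.358 m/s

v̄ = (0.421 + 0.295) / 2 = 0.3580 m/s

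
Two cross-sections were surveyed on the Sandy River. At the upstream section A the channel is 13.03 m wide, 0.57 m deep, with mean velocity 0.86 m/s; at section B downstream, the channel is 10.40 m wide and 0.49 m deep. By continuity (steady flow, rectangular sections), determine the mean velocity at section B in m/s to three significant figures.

Q = A₁V₁ = (13.03×0.57) × 0.86 = 6.387 m³/s
A₂ = 10.40 × 0.49 = 5.096 m²
V₂ = Q/A₂ = 6.387/5.096 = 1.253 m/s

1.25 m/s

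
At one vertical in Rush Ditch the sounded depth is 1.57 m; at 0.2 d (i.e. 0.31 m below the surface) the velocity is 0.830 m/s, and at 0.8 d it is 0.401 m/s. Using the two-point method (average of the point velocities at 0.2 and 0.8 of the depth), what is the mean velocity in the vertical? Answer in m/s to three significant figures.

v̄ = (0.830 + 0.401) / 2 = 0.6155 m/s

0.616 m/s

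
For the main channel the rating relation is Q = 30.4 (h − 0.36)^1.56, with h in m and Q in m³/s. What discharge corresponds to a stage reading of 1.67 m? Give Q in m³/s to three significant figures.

Q = 30.4 × (1.67 − 0.36)^1.56 = 30.4 × 1.31^1.56 = 46.33 m³/s

46.3 m³/s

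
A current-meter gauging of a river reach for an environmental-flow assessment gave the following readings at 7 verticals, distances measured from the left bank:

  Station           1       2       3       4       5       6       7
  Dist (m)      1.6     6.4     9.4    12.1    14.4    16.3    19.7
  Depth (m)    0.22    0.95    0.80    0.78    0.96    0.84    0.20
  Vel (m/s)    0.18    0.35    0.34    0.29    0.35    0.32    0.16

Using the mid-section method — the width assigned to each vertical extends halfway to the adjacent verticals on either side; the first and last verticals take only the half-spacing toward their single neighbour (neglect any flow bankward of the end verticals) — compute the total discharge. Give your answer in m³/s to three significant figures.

w_1 = (6.4 − 1.6)/2 = 2.4 m; q_1 = 0.18 × 0.22 × 2.4 = 0.09504 m³/s
w_2 = (9.4 − 1.6)/2 = 3.9 m; q_2 = 0.35 × 0.95 × 3.9 = 1.297 m³/s
w_3 = (12.1 − 6.4)/2 = 2.85 m; q_3 = 0.34 × 0.80 × 2.85 = 0.7752 m³/s
w_4 = (14.4 − 9.4)/2 = 2.5 m; q_4 = 0.29 × 0.78 × 2.5 = 0.5655 m³/s
w_5 = (16.3 − 12.1)/2 = 2.1 m; q_5 = 0.35 × 0.96 × 2.1 = 0.7056 m³/s
w_6 = (19.7 − 14.4)/2 = 2.65 m; q_6 = 0.32 × 0.84 × 2.65 = 0.7123 m³/s
w_7 = (19.7 − 16.3)/2 = 1.7 m; q_7 = 0.16 × 0.20 × 1.7 = 0.05440 m³/s
Q = Σ qᵢ = 4.205 m³/s

4.20 m³/s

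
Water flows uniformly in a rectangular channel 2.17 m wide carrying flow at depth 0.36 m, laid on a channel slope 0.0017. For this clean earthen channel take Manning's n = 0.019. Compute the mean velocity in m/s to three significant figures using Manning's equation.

A = b·y = 2.17 × 0.36 = 0.7812 m²
P = b + 2y = 2.17 + 2×0.36 = 2.890 m
R = A/P = 0.7812/2.890 = 0.2703 m
Q = (1/n)·A·R^(2/3)·S^(1/2) = (1/0.019) × 0.7812 × 0.2703^(2/3) × 0.0017^(1/2) = 0.7087 m³/s
V = Q/A = 0.7087/0.7812 = 0.9072 m/s

0.907 m/s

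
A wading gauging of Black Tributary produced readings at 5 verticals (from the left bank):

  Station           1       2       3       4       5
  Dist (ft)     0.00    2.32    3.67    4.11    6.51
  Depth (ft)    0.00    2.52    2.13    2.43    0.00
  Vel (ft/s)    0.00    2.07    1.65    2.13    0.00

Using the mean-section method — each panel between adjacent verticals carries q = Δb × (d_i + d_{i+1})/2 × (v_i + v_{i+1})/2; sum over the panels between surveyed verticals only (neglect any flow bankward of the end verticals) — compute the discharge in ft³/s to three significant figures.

Panel 1-2: Δb = 2.32 ft, d̄ = (0.00+2.52)/2 = 1.26, v̄ = (0.00+2.07)/2 = 1.035 → q = 2.32×1.26×1.035 = 3.026 ft³/s
Panel 2-3: Δb = 1.35 ft, d̄ = (2.52+2.13)/2 = 2.325, v̄ = (2.07+1.65)/2 = 1.86 → q = 1.35×2.325×1.86 = 5.838 ft³/s
Panel 3-4: Δb = 0.44 ft, d̄ = (2.13+2.43)/2 = 2.28, v̄ = (1.65+2.13)/2 = 1.89 → q = 0.44×2.28×1.89 = 1.896 ft³/s
Panel 4-5: Δb = 2.4 ft, d̄ = (2.43+0.00)/2 = 1.215, v̄ = (2.13+0.00)/2 = 1.065 → q = 2.4×1.215×1.065 = 3.106 ft³/s
Q = Σ q = 13.87 ft³/s

13.9 ft³/s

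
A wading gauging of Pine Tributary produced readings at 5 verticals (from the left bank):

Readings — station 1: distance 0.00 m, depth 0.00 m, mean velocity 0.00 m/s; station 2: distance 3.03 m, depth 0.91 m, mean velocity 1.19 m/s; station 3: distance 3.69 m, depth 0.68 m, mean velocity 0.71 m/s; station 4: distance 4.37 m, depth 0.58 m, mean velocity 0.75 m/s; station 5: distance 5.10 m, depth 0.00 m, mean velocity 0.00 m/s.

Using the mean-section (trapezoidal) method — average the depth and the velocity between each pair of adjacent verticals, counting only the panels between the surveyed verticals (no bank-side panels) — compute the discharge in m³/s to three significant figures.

1.71 m³/s

Panel 1-2: Δb = 3.03 m, d̄ = (0.00+0.91)/2 = 0.455, v̄ = (0.00+1.19)/2 = 0.595 → q = 3.03×0.455×0.595 = 0.8203 m³/s
Panel 2-3: Δb = 0.66 m, d̄ = (0.91+0.68)/2 = 0.795, v̄ = (1.19+0.71)/2 = 0.95 → q = 0.66×0.795×0.95 = 0.4985 m³/s
Panel 3-4: Δb = 0.68 m, d̄ = (0.68+0.58)/2 = 0.63, v̄ = (0.71+0.75)/2 = 0.73 → q = 0.68×0.63×0.73 = 0.3127 m³/s
Panel 4-5: Δb = 0.73 m, d̄ = (0.58+0.00)/2 = 0.29, v̄ = (0.75+0.00)/2 = 0.375 → q = 0.73×0.29×0.375 = 0.07939 m³/s
Q = Σ q = 1.711 m³/s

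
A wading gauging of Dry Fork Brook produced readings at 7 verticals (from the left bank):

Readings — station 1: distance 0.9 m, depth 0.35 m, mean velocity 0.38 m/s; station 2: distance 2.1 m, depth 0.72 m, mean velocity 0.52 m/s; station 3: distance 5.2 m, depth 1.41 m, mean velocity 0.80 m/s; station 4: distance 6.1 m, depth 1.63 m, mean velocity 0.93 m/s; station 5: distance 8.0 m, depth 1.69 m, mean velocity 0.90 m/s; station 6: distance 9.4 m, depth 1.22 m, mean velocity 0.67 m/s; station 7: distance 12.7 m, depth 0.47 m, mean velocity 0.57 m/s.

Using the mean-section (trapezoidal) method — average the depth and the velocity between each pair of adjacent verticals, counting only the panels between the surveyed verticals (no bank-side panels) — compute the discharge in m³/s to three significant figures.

9.87 m³/s

Panel 1-2: Δb = 1.2 m, d̄ = (0.35+0.72)/2 = 0.535, v̄ = (0.38+0.52)/2 = 0.45 → q = 1.2×0.535×0.45 = 0.2889 m³/s
Panel 2-3: Δb = 3.1 m, d̄ = (0.72+1.41)/2 = 1.065, v̄ = (0.52+0.80)/2 = 0.66 → q = 3.1×1.065×0.66 = 2.179 m³/s
Panel 3-4: Δb = 0.9 m, d̄ = (1.41+1.63)/2 = 1.52, v̄ = (0.80+0.93)/2 = 0.865 → q = 0.9×1.52×0.865 = 1.183 m³/s
Panel 4-5: Δb = 1.9 m, d̄ = (1.63+1.69)/2 = 1.66, v̄ = (0.93+0.90)/2 = 0.915 → q = 1.9×1.66×0.915 = 2.886 m³/s
Panel 5-6: Δb = 1.4 m, d̄ = (1.69+1.22)/2 = 1.455, v̄ = (0.90+0.67)/2 = 0.785 → q = 1.4×1.455×0.785 = 1.599 m³/s
Panel 6-7: Δb = 3.3 m, d̄ = (1.22+0.47)/2 = 0.845, v̄ = (0.67+0.57)/2 = 0.62 → q = 3.3×0.845×0.62 = 1.729 m³/s
Q = Σ q = 9.865 m³/s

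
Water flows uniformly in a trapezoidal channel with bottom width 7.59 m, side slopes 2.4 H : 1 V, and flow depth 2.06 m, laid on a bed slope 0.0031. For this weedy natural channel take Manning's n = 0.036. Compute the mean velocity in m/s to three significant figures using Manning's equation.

1.95 m/s

A = (b + z·y)·y = (7.59 + 2.4×2.06)×2.06 = 25.82 m²
P = b + 2y√(1+z²) = 7.59 + 2×2.06×√(1+2.4²) = 18.30 m
R = A/P = 25.82/18.30 = 1.411 m
Q = (1/n)·A·R^(2/3)·S^(1/2) = (1/0.036) × 25.82 × 1.411^(2/3) × 0.0031^(1/2) = 50.23 m³/s
V = Q/A = 50.23/25.82 = 1.945 m/s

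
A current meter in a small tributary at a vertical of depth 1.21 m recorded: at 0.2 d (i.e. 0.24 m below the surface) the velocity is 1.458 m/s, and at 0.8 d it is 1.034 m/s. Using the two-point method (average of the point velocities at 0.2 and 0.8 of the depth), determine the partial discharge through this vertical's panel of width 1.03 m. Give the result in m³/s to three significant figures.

v̄ = (1.458 + 1.034) / 2 = 1.246 m/s
q = v̄ × d × w = 1.246 × 1.21 × 1.03 = 1.553 m³/s

1.55 m³/s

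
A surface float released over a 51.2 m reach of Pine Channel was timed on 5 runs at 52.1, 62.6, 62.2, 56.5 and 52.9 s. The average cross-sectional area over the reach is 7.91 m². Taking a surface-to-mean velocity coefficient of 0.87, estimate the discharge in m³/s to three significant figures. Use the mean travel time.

t̄ = (52.1 + 62.6 + 62.2 + 56.5 + 52.9) / 5 = 57.26 s
v_surface = L / t̄ = 51.2 / 57.26 = 0.8942 m/s
v_mean = 0.87 × 0.8942 = 0.7779 m/s
Q = A × v_mean = 7.91 × 0.7779 = 6.153 m³/s

6.15 m³/s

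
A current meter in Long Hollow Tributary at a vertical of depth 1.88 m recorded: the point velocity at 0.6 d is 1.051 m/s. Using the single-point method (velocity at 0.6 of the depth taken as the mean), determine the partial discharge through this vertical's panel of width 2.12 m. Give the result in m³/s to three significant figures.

4.19 m³/s

v̄ = v₀.₆ = 1.051 m/s
q = v̄ × d × w = 1.051 × 1.88 × 2.12 = 4.189 m³/s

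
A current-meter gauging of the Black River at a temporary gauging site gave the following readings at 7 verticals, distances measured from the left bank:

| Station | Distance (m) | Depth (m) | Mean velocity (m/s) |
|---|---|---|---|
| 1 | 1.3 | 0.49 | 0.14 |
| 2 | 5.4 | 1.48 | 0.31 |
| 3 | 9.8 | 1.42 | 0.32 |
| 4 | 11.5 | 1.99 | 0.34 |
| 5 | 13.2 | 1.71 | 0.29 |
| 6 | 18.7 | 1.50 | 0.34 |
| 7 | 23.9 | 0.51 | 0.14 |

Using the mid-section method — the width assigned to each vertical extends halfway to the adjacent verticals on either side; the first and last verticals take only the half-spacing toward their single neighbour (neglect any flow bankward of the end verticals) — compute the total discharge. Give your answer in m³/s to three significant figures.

w_1 = (5.4 − 1.3)/2 = 2.05 m; q_1 = 0.14 × 0.49 × 2.05 = 0.1406 m³/s
w_2 = (9.8 − 1.3)/2 = 4.25 m; q_2 = 0.31 × 1.48 × 4.25 = 1.950 m³/s
w_3 = (11.5 − 5.4)/2 = 3.05 m; q_3 = 0.32 × 1.42 × 3.05 = 1.386 m³/s
w_4 = (13.2 − 9.8)/2 = 1.7 m; q_4 = 0.34 × 1.99 × 1.7 = 1.150 m³/s
w_5 = (18.7 − 11.5)/2 = 3.6 m; q_5 = 0.29 × 1.71 × 3.6 = 1.785 m³/s
w_6 = (23.9 − 13.2)/2 = 5.35 m; q_6 = 0.34 × 1.50 × 5.35 = 2.729 m³/s
w_7 = (23.9 − 18.7)/2 = 2.6 m; q_7 = 0.14 × 0.51 × 2.6 = 0.1856 m³/s
Q = Σ qᵢ = 9.326 m³/s

9.33 m³/s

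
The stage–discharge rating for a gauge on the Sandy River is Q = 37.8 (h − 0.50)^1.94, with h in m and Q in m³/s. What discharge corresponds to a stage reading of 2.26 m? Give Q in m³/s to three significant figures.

Q = 37.8 × (2.26 − 0.50)^1.94 = 37.8 × 1.76^1.94 = 113.2 m³/s

113 m³/s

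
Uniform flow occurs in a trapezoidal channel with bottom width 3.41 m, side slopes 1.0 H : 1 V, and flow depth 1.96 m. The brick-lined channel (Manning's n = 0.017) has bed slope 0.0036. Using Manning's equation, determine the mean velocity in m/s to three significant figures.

A = (b + z·y)·y = (3.41 + 1.0×1.96)×1.96 = 10.53 m²
P = b + 2y√(1+z²) = 3.41 + 2×1.96×√(1+1.0²) = 8.954 m
R = A/P = 10.53/8.954 = 1.176 m
Q = (1/n)·A·R^(2/3)·S^(1/2) = (1/0.017) × 10.53 × 1.176^(2/3) × 0.0036^(1/2) = 41.38 m³/s
V = Q/A = 41.38/10.53 = 3.931 m/s

3.93 m/s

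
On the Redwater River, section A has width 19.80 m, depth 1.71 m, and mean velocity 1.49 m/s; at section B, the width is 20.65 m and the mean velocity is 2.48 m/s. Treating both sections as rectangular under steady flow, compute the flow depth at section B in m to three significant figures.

0.985 m

Q = A₁V₁ = (19.80×1.71) × 1.49 = 50.45 m³/s
d₂ = Q/(b₂ V₂) = 50.45/(20.65×2.48) = 0.9851 m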